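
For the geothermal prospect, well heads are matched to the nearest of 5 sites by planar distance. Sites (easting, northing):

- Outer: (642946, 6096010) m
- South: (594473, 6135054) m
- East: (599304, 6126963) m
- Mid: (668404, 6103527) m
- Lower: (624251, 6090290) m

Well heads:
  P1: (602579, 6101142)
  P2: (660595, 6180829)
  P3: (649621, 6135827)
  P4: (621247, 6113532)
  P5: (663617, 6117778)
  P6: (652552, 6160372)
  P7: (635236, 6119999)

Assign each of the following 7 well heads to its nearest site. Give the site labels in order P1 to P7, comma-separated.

P1 → Lower (d²=587441488.00)
P2 → Mid (d²=6036579685.00)
P3 → Mid (d²=1396091089.00)
P4 → Lower (d²=549214580.00)
P5 → Mid (d²=226006370.00)
P6 → Mid (d²=3482639929.00)
P7 → Outer (d²=634916221.00)

Lower, Mid, Mid, Lower, Mid, Mid, Outer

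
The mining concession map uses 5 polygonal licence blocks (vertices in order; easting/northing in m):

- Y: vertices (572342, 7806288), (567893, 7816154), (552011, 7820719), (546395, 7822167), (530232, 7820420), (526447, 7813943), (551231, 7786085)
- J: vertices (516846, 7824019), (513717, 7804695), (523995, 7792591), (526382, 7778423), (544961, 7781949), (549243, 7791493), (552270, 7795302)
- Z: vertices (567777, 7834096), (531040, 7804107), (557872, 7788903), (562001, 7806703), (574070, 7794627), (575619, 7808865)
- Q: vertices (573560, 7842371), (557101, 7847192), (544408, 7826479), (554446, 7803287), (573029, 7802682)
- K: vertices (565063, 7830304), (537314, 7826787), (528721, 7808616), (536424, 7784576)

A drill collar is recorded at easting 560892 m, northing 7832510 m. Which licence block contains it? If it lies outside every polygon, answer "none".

Cast a ray rightward from (560892, 7832510). For each polygon, the edges (by vertex number in listed order) whose endpoints lie on opposite sides of northing = 7832510, where each meets that height, and whether that is right or left of the point:
Y: no edge straddles that height → 0 crossings.
J: no edge straddles that height → 0 crossings.
Z: 1–2 at easting≈565834.1 (right), 6–1 at easting≈568269.9 (right) → 2 crossings.
Q: 2–3 at easting≈548103.8 (left), 5–1 at easting≈573428.1 (right) → 1 crossing.
K: no edge straddles that height → 0 crossings.
Only Q has an odd count, so the point is inside Q.

Q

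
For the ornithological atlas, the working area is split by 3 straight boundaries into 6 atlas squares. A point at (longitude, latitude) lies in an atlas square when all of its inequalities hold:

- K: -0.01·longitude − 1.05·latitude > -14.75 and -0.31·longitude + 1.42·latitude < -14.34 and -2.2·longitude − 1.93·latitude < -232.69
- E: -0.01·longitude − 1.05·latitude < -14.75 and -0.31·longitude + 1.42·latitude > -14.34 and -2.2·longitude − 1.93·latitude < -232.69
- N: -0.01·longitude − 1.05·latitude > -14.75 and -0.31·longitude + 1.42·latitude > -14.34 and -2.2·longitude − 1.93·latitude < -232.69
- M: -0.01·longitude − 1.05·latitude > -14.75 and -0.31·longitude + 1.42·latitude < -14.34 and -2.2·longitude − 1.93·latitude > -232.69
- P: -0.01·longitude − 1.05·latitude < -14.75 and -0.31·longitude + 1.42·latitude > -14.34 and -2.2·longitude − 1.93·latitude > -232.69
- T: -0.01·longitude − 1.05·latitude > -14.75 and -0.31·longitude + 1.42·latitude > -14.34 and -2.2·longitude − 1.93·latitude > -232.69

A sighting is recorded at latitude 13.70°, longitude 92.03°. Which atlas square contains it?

P

-0.01·92.03 − 1.05·13.70 = -15.305, which is < -14.75
-0.31·92.03 + 1.42·13.70 = -9.075, which is > -14.34
-2.2·92.03 − 1.93·13.70 = -228.907, which is > -232.69
This sign pattern matches P.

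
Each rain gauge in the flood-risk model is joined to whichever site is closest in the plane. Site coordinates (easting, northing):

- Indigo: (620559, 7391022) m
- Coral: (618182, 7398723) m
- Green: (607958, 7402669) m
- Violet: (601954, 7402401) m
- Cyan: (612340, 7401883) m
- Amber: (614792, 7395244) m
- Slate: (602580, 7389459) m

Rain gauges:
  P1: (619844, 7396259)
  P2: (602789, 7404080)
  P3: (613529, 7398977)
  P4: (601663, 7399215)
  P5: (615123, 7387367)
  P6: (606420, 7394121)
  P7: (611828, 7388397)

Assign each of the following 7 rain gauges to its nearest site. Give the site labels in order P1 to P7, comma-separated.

P1 → Coral (d²=8833540.00)
P2 → Violet (d²=3516266.00)
P3 → Cyan (d²=9858557.00)
P4 → Violet (d²=10235277.00)
P5 → Indigo (d²=42909121.00)
P6 → Slate (d²=36479844.00)
P7 → Amber (d²=55666705.00)

Coral, Violet, Cyan, Violet, Indigo, Slate, Amber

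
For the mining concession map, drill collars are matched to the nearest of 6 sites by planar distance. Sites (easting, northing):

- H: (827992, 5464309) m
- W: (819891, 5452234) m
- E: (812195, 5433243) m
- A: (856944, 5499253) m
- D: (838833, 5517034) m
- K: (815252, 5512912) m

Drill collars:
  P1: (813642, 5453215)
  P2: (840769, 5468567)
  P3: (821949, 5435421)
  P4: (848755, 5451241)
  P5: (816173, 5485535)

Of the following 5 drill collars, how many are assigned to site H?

3

P1 → W
P2 → H
P3 → E
P4 → H
P5 → H
3 of the 5 go to H.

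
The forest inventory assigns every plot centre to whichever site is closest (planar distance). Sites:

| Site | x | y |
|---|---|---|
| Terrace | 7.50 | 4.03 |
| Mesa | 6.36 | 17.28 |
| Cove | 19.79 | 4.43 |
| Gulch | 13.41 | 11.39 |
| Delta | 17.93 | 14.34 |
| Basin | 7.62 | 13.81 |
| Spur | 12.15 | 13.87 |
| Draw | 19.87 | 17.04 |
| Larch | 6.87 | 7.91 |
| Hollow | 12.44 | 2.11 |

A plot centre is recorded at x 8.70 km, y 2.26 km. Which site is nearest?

Squared distances to each site:
Terrace: 4.573; Mesa: 231.076; Cove: 127.697; Gulch: 105.541; Delta: 231.119; Basin: 134.569; Spur: 146.695; Draw: 343.217; Larch: 35.271; Hollow: 14.010.
Minimum at Terrace.

Terrace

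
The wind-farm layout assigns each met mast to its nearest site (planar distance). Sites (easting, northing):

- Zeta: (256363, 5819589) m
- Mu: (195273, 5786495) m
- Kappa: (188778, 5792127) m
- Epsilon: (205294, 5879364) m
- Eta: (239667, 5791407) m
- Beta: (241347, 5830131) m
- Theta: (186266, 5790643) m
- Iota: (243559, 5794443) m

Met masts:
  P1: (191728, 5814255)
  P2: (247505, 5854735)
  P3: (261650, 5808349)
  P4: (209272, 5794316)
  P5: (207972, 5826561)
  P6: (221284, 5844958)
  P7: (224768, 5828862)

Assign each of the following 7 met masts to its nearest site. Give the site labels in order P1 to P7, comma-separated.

Kappa, Beta, Zeta, Mu, Beta, Beta, Beta

P1 → Kappa (d²=498350884.00)
P2 → Beta (d²=643277780.00)
P3 → Zeta (d²=154289969.00)
P4 → Mu (d²=257140042.00)
P5 → Beta (d²=1126635525.00)
P6 → Beta (d²=622363898.00)
P7 → Beta (d²=276473602.00)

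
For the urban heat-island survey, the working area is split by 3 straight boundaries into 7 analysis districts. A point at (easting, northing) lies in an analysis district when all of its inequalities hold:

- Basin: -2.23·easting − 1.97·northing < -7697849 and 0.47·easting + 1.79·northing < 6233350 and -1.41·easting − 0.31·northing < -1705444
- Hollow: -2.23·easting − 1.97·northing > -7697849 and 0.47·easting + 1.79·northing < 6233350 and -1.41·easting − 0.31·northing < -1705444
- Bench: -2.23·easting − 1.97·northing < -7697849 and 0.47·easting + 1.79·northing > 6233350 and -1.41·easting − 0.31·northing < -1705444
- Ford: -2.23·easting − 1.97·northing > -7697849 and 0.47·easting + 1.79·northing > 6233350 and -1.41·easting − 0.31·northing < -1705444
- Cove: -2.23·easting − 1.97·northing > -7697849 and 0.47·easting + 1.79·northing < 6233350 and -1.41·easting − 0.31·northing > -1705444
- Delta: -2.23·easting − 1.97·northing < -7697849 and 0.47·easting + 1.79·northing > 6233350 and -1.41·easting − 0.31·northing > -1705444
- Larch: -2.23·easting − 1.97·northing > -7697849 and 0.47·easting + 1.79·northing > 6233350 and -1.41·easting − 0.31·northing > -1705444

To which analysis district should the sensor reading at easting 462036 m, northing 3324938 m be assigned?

-2.23·462036 − 1.97·3324938 = -7580468.140, which is > -7697849
0.47·462036 + 1.79·3324938 = 6168795.940, which is < 6233350
-1.41·462036 − 0.31·3324938 = -1682201.540, which is > -1705444
This sign pattern matches Cove.

Cove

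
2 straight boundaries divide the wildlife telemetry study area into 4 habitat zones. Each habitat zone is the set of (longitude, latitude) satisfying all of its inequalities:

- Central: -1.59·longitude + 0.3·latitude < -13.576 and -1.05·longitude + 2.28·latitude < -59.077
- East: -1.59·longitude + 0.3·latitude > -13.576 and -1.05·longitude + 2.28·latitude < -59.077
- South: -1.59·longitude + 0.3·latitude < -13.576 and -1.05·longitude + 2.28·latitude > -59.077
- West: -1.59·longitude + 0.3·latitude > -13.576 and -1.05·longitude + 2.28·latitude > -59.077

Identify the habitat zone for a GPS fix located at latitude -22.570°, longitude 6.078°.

South

-1.59·6.078 + 0.3·-22.570 = -16.435, which is < -13.576
-1.05·6.078 + 2.28·-22.570 = -57.841, which is > -59.077
This sign pattern matches South.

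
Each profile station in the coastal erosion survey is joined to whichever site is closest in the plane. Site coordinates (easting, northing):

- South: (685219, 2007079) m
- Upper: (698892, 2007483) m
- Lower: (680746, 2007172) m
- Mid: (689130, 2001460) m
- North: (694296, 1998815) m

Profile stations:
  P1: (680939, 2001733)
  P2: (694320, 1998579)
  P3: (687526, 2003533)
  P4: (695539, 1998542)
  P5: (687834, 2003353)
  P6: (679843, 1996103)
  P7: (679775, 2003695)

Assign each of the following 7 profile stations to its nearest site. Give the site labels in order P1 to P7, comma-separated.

Lower, North, Mid, North, Mid, Mid, Lower

P1 → Lower (d²=29619970.00)
P2 → North (d²=56272.00)
P3 → Mid (d²=6870145.00)
P4 → North (d²=1619578.00)
P5 → Mid (d²=5263065.00)
P6 → Mid (d²=114945818.00)
P7 → Lower (d²=13032370.00)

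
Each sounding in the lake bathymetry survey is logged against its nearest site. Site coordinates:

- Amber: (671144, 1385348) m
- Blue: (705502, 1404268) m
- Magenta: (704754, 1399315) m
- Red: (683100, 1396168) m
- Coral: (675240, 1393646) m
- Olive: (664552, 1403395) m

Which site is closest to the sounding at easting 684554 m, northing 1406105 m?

Squared distances to each site:
Amber: 610681149.000; Blue: 442193273.000; Magenta: 454144100.000; Red: 100858085.000; Coral: 241977277.000; Olive: 407424104.000.
Minimum at Red.

Red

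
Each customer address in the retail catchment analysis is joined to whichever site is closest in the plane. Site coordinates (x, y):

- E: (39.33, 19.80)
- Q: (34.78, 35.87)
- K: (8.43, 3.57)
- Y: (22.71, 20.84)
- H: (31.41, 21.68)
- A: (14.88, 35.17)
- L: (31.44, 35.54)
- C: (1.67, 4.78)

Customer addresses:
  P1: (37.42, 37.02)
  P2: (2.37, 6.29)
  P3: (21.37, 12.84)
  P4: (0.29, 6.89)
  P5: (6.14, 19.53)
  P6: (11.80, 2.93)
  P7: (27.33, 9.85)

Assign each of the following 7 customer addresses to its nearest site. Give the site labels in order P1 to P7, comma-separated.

P1 → Q (d²=8.29)
P2 → C (d²=2.77)
P3 → Y (d²=65.80)
P4 → C (d²=6.36)
P5 → C (d²=237.54)
P6 → K (d²=11.77)
P7 → Y (d²=142.12)

Q, C, Y, C, C, K, Y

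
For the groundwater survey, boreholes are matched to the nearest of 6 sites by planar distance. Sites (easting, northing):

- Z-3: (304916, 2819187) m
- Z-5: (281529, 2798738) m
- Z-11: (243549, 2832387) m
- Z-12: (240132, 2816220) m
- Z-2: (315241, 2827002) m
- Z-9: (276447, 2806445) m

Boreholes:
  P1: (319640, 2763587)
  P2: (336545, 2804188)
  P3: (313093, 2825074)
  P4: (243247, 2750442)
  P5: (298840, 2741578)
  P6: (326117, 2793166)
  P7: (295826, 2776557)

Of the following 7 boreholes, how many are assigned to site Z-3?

1

P1 → Z-5
P2 → Z-2
P3 → Z-2
P4 → Z-5
P5 → Z-5
P6 → Z-3
P7 → Z-5
1 of the 7 goes to Z-3.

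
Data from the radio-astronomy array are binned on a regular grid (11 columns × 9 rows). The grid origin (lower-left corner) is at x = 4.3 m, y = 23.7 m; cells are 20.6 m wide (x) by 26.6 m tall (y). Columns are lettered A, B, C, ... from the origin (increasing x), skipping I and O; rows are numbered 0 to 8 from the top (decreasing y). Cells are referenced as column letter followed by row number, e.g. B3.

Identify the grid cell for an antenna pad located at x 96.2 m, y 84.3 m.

E6

Column index: ⌊(96.2 − 4.3) / 20.6⌋ = ⌊4.461⌋ = 4 → column E
Row offset from origin: ⌊(84.3 − 23.7) / 26.6⌋ = ⌊2.278⌋ = 2 → row 6 (counted from top)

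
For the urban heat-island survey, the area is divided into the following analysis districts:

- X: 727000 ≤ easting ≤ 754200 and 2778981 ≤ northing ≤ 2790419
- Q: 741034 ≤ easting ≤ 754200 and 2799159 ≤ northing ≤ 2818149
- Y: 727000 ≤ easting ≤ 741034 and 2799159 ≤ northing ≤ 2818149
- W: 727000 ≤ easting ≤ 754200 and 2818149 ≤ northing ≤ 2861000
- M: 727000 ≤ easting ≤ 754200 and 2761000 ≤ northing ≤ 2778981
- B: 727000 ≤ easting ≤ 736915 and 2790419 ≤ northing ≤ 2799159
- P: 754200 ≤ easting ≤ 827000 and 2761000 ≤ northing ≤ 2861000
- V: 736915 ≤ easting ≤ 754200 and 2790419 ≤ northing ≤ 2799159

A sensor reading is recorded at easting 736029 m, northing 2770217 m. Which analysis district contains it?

M

The point has easting = 736029 and northing = 2770217.
Only M satisfies 727000 ≤ easting ≤ 754200 and 2761000 ≤ northing ≤ 2778981.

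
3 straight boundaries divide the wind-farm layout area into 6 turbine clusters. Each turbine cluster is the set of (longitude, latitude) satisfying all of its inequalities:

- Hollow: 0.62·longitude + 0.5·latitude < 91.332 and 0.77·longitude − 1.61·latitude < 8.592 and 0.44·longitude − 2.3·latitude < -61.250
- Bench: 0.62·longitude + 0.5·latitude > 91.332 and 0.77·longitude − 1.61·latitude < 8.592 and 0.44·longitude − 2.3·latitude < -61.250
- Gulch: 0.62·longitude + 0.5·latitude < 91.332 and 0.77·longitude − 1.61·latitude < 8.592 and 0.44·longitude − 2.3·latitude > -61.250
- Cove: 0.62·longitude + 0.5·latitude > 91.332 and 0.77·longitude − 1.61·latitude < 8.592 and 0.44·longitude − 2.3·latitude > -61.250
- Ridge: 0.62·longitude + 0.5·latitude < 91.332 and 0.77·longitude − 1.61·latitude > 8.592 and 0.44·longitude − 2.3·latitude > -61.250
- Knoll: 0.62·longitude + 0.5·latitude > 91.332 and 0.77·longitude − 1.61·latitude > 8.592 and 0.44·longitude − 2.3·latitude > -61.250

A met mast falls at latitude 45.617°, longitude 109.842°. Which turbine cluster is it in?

Ridge

0.62·109.842 + 0.5·45.617 = 90.911, which is < 91.332
0.77·109.842 − 1.61·45.617 = 11.135, which is > 8.592
0.44·109.842 − 2.3·45.617 = -56.589, which is > -61.250
This sign pattern matches Ridge.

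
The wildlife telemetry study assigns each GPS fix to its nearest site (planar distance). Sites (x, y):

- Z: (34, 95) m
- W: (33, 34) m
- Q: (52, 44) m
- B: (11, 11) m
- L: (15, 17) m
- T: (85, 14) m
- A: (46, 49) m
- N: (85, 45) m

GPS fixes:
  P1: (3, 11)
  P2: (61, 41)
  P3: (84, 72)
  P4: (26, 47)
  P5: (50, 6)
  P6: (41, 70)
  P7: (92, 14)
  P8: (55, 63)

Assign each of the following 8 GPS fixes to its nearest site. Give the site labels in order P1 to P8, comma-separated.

B, Q, N, W, W, A, T, A

P1 → B (d²=64.00)
P2 → Q (d²=90.00)
P3 → N (d²=730.00)
P4 → W (d²=218.00)
P5 → W (d²=1073.00)
P6 → A (d²=466.00)
P7 → T (d²=49.00)
P8 → A (d²=277.00)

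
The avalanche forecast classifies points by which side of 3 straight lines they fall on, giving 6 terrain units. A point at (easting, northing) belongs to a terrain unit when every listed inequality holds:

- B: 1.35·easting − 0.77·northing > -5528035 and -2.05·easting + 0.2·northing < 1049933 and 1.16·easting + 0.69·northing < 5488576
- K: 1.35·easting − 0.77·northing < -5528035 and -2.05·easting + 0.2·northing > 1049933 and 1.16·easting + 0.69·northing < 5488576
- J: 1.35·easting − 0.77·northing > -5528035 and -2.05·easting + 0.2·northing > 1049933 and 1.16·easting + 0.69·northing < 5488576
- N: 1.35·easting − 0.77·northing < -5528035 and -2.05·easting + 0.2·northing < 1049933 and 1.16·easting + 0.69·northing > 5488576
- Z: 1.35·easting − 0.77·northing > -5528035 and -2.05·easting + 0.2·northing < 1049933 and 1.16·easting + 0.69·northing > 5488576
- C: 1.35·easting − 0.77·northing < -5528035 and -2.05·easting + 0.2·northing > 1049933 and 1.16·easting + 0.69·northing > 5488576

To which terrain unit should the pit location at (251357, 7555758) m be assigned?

Z

1.35·251357 − 0.77·7555758 = -5478601.710, which is > -5528035
-2.05·251357 + 0.2·7555758 = 995869.750, which is < 1049933
1.16·251357 + 0.69·7555758 = 5505047.140, which is > 5488576
This sign pattern matches Z.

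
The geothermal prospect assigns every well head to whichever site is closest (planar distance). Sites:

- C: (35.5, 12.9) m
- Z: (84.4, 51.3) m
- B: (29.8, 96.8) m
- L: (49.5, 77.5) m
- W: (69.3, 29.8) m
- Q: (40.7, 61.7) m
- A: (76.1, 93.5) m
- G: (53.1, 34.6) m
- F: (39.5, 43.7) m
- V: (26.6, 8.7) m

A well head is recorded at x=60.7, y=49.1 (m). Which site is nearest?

Squared distances to each site:
C: 1945.480; Z: 566.530; B: 3230.100; L: 932.000; W: 446.450; Q: 558.760; A: 2208.520; G: 268.010; F: 478.600; V: 2794.970.
Minimum at G.

G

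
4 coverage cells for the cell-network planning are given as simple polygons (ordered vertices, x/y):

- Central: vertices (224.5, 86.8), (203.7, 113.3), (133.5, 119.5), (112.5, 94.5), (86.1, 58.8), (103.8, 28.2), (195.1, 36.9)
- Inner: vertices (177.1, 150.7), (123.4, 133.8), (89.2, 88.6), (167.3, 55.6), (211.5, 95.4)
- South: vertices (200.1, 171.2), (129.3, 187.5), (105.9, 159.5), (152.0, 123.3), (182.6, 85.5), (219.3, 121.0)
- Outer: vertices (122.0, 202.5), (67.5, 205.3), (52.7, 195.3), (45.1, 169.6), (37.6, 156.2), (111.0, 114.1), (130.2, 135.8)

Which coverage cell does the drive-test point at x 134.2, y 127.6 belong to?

Cast a ray rightward from (134.2, 127.6). For each polygon, the edges (by vertex number in listed order) whose endpoints lie on opposite sides of y = 127.6, where each meets that height, and whether that is right or left of the point:
Central: no edge straddles that height → 0 crossings.
Inner: 2–3 at x≈118.71 (left), 5–1 at x≈191.47 (right) → 1 crossing.
South: 3–4 at x≈146.52 (right), 6–1 at x≈216.78 (right) → 2 crossings.
Outer: 5–6 at x≈87.46 (left), 6–7 at x≈122.94 (left) → 0 crossings.
Only Inner has an odd count, so the point is inside Inner.

Inner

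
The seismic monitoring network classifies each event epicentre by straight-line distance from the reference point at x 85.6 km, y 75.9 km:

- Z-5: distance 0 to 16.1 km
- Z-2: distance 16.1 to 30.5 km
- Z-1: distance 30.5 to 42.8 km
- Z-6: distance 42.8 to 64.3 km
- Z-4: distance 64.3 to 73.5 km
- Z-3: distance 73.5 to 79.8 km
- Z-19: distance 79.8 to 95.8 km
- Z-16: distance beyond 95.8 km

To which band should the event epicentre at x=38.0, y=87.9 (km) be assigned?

Z-6

Distance = √((38.0−85.6)² + (87.9−75.9)²) = √(2265.760 + 144.000) = 49.089 km.
42.8 ≤ 49.089 < 64.3 → Z-6.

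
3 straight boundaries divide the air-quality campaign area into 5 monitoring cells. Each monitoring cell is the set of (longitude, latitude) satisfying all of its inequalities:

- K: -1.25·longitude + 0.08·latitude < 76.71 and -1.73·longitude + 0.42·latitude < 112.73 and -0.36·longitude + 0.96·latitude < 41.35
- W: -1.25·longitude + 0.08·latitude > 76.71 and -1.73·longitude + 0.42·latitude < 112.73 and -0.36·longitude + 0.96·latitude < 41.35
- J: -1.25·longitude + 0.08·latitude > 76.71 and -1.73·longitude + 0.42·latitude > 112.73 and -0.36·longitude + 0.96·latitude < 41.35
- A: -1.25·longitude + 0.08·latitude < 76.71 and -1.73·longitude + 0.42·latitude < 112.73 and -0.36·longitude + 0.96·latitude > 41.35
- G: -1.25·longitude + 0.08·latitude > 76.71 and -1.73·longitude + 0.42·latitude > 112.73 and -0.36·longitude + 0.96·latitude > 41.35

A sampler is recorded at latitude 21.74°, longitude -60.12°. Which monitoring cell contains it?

G

-1.25·-60.12 + 0.08·21.74 = 76.889, which is > 76.71
-1.73·-60.12 + 0.42·21.74 = 113.138, which is > 112.73
-0.36·-60.12 + 0.96·21.74 = 42.514, which is > 41.35
This sign pattern matches G.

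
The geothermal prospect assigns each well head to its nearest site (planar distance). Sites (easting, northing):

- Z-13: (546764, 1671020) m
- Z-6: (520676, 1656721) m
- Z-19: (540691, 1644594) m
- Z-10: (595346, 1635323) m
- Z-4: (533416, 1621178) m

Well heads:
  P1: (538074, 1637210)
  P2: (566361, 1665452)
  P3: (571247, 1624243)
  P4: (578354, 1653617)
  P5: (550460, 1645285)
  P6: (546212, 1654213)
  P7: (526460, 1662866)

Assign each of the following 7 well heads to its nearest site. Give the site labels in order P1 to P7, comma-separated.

Z-19, Z-13, Z-10, Z-10, Z-19, Z-19, Z-6

P1 → Z-19 (d²=61372145.00)
P2 → Z-13 (d²=415045033.00)
P3 → Z-10 (d²=703528201.00)
P4 → Z-10 (d²=623398500.00)
P5 → Z-19 (d²=95910842.00)
P6 → Z-19 (d²=123006602.00)
P7 → Z-6 (d²=71215681.00)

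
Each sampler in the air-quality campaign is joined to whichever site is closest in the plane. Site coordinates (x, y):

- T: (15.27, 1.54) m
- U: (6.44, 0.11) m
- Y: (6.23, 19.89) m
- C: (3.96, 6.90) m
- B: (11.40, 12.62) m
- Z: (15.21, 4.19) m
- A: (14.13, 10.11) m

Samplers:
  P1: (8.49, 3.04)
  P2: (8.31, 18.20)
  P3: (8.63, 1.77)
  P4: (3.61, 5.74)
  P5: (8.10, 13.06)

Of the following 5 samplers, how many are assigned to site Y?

P1 → U
P2 → Y
P3 → U
P4 → C
P5 → B
1 of the 5 goes to Y.

1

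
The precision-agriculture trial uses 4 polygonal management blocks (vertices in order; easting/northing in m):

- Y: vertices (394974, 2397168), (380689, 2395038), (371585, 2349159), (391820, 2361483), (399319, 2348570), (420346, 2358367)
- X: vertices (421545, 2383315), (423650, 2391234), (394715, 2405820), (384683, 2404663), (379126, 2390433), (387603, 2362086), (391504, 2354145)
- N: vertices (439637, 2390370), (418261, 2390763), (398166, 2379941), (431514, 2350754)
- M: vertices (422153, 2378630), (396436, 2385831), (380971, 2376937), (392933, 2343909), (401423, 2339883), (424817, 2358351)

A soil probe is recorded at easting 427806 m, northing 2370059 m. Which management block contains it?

Cast a ray rightward from (427806, 2370059). For each polygon, the edges (by vertex number in listed order) whose endpoints lie on opposite sides of northing = 2370059, where each meets that height, and whether that is right or left of the point:
Y: 2–3 at easting≈375732.3 (left), 6–1 at easting≈412700.6 (left) → 0 crossings.
X: 5–6 at easting≈385218.7 (left), 7–1 at easting≈407893.2 (left) → 0 crossings.
N: 3–4 at easting≈409456.8 (left), 4–1 at easting≈435472.4 (right) → 1 crossing.
M: 3–4 at easting≈383462.1 (left), 6–1 at easting≈423279.0 (left) → 0 crossings.
Only N has an odd count, so the point is inside N.

N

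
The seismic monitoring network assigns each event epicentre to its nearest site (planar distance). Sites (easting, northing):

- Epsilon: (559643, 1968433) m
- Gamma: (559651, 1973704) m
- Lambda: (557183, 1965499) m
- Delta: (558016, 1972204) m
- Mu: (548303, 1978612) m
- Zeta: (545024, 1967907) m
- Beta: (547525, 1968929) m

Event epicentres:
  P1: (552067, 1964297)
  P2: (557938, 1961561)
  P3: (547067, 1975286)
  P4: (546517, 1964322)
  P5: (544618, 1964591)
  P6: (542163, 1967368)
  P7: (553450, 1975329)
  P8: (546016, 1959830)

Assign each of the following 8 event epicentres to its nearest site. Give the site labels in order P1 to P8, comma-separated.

P1 → Lambda (d²=27618260.00)
P2 → Lambda (d²=16077869.00)
P3 → Mu (d²=12589972.00)
P4 → Zeta (d²=15081274.00)
P5 → Zeta (d²=11160692.00)
P6 → Zeta (d²=8475842.00)
P7 → Delta (d²=30613981.00)
P8 → Zeta (d²=66221993.00)

Lambda, Lambda, Mu, Zeta, Zeta, Zeta, Delta, Zeta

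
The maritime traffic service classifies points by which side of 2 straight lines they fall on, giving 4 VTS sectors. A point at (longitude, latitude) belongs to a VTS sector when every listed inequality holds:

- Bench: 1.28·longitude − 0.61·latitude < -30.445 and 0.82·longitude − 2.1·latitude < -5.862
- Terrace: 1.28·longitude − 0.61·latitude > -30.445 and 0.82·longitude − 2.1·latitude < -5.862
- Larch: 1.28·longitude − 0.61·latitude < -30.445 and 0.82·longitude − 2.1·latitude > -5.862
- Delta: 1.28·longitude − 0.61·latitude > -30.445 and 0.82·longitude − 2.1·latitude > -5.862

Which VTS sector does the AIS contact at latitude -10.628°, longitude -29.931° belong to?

Larch

1.28·-29.931 − 0.61·-10.628 = -31.829, which is < -30.445
0.82·-29.931 − 2.1·-10.628 = -2.225, which is > -5.862
This sign pattern matches Larch.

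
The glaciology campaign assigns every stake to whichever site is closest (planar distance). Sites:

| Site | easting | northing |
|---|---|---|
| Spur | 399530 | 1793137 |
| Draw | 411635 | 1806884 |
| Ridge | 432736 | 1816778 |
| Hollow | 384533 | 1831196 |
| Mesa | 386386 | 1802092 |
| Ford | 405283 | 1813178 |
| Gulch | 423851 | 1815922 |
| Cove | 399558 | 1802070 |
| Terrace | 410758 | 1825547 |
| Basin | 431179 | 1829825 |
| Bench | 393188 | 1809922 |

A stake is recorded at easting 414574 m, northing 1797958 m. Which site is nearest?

Draw

Squared distances to each site:
Spur: 249563977.000; Draw: 88311197.000; Ridge: 684050644.000; Hollow: 2007226325.000; Mesa: 811653300.000; Ford: 317971081.000; Gulch: 408768025.000; Cove: 242388800.000; Terrace: 775714777.000; Basin: 1291231714.000; Bench: 600498292.000.
Minimum at Draw.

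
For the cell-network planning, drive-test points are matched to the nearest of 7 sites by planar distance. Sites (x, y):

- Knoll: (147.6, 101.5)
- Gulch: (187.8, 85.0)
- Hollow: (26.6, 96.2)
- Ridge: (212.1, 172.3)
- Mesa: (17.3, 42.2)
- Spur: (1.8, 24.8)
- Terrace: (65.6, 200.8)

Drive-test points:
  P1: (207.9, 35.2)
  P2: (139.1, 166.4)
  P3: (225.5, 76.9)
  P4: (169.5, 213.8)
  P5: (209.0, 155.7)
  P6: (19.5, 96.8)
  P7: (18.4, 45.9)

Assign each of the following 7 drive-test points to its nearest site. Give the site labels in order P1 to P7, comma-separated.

P1 → Gulch (d²=2884.05)
P2 → Knoll (d²=4284.26)
P3 → Gulch (d²=1486.90)
P4 → Ridge (d²=3537.01)
P5 → Ridge (d²=285.17)
P6 → Hollow (d²=50.77)
P7 → Mesa (d²=14.90)

Gulch, Knoll, Gulch, Ridge, Ridge, Hollow, Mesa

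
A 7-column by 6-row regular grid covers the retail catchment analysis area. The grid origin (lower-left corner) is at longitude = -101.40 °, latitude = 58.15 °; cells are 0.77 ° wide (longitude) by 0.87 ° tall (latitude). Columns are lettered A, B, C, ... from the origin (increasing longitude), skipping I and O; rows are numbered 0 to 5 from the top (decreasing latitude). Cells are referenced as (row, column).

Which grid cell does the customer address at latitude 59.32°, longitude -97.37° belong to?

(4, F)

Column index: ⌊(-97.37 − -101.40) / 0.77⌋ = ⌊5.234⌋ = 5 → column F
Row offset from origin: ⌊(59.32 − 58.15) / 0.87⌋ = ⌊1.345⌋ = 1 → row 4 (counted from top)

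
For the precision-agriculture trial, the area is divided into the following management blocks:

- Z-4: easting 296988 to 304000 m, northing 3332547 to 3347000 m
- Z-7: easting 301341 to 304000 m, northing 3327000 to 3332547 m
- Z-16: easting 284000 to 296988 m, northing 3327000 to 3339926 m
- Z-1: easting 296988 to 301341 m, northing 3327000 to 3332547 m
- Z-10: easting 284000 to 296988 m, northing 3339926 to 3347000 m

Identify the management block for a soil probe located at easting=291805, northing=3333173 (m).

The point has easting = 291805 and northing = 3333173.
Only Z-16 satisfies 284000 ≤ easting ≤ 296988 and 3327000 ≤ northing ≤ 3339926.

Z-16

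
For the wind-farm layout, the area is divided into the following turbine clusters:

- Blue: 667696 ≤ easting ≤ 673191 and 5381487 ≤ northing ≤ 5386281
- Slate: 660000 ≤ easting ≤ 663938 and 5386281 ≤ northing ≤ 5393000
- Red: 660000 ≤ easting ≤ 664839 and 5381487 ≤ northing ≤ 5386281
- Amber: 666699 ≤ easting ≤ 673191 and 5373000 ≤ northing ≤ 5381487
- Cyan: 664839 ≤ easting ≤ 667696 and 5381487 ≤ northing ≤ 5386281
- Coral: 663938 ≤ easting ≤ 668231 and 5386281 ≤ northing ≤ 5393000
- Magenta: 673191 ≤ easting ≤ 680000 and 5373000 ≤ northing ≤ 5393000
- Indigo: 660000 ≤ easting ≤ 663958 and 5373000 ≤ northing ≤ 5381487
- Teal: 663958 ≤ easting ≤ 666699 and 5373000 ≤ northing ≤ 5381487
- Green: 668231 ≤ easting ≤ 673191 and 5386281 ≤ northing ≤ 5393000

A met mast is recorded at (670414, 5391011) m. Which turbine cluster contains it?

The point has easting = 670414 and northing = 5391011.
Only Green satisfies 668231 ≤ easting ≤ 673191 and 5386281 ≤ northing ≤ 5393000.

Green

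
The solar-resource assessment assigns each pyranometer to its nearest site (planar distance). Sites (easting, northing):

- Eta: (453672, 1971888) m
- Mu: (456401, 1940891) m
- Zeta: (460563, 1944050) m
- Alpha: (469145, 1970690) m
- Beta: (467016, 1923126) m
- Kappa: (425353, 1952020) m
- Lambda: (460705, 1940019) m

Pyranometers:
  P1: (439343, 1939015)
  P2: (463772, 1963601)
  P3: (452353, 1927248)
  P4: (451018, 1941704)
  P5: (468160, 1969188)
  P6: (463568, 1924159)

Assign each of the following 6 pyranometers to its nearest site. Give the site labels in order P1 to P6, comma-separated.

Mu, Alpha, Mu, Mu, Alpha, Beta

P1 → Mu (d²=294494740.00)
P2 → Alpha (d²=79123050.00)
P3 → Mu (d²=202517753.00)
P4 → Mu (d²=29637658.00)
P5 → Alpha (d²=3226229.00)
P6 → Beta (d²=12955793.00)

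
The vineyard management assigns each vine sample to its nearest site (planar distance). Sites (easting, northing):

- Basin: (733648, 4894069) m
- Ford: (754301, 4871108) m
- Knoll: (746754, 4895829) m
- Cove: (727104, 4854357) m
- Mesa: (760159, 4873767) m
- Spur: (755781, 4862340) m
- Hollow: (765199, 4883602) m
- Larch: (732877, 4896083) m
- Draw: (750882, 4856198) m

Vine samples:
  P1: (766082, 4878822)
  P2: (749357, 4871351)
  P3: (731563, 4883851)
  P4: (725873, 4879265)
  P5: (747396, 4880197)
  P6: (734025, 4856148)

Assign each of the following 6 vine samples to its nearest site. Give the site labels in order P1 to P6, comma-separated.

P1 → Hollow (d²=23628089.00)
P2 → Ford (d²=24502185.00)
P3 → Basin (d²=108754749.00)
P4 → Basin (d²=279609041.00)
P5 → Ford (d²=130288946.00)
P6 → Cove (d²=51107922.00)

Hollow, Ford, Basin, Basin, Ford, Cove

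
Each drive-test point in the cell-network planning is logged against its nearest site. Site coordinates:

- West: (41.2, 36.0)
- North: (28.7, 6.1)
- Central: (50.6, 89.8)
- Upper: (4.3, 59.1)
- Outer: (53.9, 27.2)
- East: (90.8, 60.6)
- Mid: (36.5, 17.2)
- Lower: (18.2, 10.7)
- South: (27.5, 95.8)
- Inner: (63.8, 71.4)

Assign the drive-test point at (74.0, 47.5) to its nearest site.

East

Squared distances to each site:
West: 1208.090; North: 3766.050; Central: 2336.850; Upper: 4992.650; Outer: 816.100; East: 453.850; Mid: 2324.340; Lower: 4467.880; South: 4495.140; Inner: 675.250.
Minimum at East.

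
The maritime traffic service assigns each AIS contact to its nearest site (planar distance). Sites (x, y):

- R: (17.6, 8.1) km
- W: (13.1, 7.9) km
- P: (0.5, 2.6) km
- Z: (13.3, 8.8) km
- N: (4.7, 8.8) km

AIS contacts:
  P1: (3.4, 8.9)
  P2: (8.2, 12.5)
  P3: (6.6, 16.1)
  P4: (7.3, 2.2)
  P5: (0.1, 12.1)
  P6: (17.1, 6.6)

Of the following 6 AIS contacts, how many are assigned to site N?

P1 → N
P2 → N
P3 → N
P4 → P
P5 → N
P6 → R
4 of the 6 go to N.

4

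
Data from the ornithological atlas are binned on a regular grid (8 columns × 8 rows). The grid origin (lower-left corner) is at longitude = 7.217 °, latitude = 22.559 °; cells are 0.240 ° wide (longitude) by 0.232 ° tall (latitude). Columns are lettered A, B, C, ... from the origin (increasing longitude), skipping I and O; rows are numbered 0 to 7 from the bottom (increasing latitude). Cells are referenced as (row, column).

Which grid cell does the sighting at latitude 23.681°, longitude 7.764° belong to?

(4, C)

Column index: ⌊(7.764 − 7.217) / 0.240⌋ = ⌊2.279⌋ = 2 → column C
Row offset from origin: ⌊(23.681 − 22.559) / 0.232⌋ = ⌊4.836⌋ = 4 → row 4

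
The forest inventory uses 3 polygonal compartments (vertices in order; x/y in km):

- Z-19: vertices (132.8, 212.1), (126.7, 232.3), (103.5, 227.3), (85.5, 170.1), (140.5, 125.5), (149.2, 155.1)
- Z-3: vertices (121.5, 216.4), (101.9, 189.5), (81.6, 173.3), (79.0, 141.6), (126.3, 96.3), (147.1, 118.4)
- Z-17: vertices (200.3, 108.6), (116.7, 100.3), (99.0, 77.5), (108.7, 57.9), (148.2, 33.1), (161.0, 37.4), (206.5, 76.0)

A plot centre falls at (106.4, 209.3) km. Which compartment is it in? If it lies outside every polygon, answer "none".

Z-19

Cast a ray rightward from (106.4, 209.3). For each polygon, the edges (by vertex number in listed order) whose endpoints lie on opposite sides of y = 209.3, where each meets that height, and whether that is right or left of the point:
Z-19: 3–4 at x≈97.84 (left), 6–1 at x≈133.61 (right) → 1 crossing.
Z-3: 1–2 at x≈116.33 (right), 6–1 at x≈123.35 (right) → 2 crossings.
Z-17: no edge straddles that height → 0 crossings.
Only Z-19 has an odd count, so the point is inside Z-19.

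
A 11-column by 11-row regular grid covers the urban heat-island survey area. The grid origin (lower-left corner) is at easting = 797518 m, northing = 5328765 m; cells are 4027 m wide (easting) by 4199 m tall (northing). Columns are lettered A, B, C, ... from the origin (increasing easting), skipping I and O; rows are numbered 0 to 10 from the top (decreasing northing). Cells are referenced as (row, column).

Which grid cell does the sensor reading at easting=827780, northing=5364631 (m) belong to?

Column index: ⌊(827780 − 797518) / 4027⌋ = ⌊7.515⌋ = 7 → column H
Row offset from origin: ⌊(5364631 − 5328765) / 4199⌋ = ⌊8.542⌋ = 8 → row 2 (counted from top)

(2, H)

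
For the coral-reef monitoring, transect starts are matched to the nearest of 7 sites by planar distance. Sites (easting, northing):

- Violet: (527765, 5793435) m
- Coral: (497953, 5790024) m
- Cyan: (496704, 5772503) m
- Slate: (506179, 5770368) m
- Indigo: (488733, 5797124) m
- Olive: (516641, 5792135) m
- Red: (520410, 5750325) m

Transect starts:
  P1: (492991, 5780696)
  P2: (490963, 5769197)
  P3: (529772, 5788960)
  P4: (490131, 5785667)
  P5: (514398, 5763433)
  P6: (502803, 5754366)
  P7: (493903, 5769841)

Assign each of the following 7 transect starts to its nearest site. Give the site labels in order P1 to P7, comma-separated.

P1 → Cyan (d²=80911618.00)
P2 → Cyan (d²=43888717.00)
P3 → Violet (d²=24053674.00)
P4 → Coral (d²=80167133.00)
P5 → Slate (d²=115646186.00)
P6 → Slate (d²=267461380.00)
P7 → Cyan (d²=14931845.00)

Cyan, Cyan, Violet, Coral, Slate, Slate, Cyan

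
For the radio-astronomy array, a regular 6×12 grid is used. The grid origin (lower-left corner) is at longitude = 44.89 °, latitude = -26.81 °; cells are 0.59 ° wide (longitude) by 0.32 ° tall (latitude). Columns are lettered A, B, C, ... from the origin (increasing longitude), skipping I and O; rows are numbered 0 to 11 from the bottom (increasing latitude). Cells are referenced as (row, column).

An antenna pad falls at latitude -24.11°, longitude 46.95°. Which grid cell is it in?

(8, D)

Column index: ⌊(46.95 − 44.89) / 0.59⌋ = ⌊3.492⌋ = 3 → column D
Row offset from origin: ⌊(-24.11 − -26.81) / 0.32⌋ = ⌊8.437⌋ = 8 → row 8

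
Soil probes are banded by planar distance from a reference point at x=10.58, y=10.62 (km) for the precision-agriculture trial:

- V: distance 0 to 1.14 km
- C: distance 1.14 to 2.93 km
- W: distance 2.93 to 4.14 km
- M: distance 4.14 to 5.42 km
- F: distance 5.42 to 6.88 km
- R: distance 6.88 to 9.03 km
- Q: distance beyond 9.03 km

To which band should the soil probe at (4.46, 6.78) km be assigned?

Distance = √((4.46−10.58)² + (6.78−10.62)²) = √(37.454 + 14.746) = 7.225 km.
6.88 ≤ 7.225 < 9.03 → R.

R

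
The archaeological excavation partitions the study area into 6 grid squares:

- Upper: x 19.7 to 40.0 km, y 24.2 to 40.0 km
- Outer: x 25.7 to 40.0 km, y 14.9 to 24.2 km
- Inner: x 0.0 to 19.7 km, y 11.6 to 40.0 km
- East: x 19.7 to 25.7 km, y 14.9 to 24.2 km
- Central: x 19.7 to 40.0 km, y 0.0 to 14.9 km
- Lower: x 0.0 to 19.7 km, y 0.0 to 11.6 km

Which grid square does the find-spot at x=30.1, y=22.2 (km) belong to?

The point has x = 30.1 and y = 22.2.
Only Outer satisfies 25.7 ≤ x ≤ 40.0 and 14.9 ≤ y ≤ 24.2.

Outer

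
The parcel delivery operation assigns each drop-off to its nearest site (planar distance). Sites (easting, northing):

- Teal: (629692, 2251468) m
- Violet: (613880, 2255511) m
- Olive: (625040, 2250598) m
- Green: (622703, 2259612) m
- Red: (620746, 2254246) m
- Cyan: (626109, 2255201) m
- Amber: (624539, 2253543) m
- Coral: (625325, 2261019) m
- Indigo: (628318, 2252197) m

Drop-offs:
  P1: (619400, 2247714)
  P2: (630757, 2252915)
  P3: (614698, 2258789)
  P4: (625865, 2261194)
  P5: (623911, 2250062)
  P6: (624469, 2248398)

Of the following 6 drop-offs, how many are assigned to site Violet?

1

P1 → Olive
P2 → Teal
P3 → Violet
P4 → Coral
P5 → Olive
P6 → Olive
1 of the 6 goes to Violet.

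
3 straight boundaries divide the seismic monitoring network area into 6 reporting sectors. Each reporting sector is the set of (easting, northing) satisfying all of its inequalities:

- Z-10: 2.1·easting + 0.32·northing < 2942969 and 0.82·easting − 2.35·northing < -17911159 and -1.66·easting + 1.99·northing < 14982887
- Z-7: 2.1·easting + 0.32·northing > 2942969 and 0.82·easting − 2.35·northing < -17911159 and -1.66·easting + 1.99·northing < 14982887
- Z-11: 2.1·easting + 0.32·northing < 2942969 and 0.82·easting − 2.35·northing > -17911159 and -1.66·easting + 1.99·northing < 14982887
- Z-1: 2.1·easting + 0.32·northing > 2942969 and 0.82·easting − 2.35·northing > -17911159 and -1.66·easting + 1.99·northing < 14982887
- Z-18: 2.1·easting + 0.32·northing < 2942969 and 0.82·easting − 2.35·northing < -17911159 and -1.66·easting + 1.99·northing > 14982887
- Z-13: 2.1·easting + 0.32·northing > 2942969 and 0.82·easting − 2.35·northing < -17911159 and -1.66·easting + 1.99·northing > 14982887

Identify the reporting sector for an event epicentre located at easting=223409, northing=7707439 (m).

2.1·223409 + 0.32·7707439 = 2935539.380, which is < 2942969
0.82·223409 − 2.35·7707439 = -17929286.270, which is < -17911159
-1.66·223409 + 1.99·7707439 = 14966944.670, which is < 14982887
This sign pattern matches Z-10.

Z-10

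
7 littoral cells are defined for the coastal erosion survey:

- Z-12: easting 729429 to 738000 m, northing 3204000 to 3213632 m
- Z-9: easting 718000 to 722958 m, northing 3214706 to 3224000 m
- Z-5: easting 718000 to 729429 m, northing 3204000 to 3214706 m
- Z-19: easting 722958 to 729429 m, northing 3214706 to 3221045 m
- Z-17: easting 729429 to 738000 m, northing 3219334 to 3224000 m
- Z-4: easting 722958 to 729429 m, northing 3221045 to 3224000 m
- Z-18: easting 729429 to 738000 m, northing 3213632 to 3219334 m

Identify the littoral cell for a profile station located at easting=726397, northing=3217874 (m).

The point has easting = 726397 and northing = 3217874.
Only Z-19 satisfies 722958 ≤ easting ≤ 729429 and 3214706 ≤ northing ≤ 3221045.

Z-19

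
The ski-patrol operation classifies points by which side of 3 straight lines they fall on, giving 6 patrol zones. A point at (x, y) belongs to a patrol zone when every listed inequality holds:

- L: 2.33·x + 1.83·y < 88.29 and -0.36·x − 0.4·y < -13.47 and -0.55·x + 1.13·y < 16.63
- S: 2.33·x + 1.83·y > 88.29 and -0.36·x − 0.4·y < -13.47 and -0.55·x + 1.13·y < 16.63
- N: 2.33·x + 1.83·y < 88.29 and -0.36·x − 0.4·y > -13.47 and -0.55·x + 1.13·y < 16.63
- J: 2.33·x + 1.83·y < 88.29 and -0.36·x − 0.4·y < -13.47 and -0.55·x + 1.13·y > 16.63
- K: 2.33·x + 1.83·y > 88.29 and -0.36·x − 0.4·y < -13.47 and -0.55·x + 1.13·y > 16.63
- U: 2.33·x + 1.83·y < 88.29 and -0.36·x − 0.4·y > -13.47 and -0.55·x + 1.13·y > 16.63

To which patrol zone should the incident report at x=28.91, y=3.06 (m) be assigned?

2.33·28.91 + 1.83·3.06 = 72.960, which is < 88.29
-0.36·28.91 − 0.4·3.06 = -11.632, which is > -13.47
-0.55·28.91 + 1.13·3.06 = -12.443, which is < 16.63
This sign pattern matches N.

N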